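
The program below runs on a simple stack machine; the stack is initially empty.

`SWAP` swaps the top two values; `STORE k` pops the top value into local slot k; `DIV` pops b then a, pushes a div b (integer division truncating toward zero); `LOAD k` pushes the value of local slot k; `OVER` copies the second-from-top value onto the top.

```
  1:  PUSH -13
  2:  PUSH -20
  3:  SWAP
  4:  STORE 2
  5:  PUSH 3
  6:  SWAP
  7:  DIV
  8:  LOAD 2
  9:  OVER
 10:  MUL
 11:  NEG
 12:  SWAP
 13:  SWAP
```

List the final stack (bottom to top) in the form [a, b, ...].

PUSH -13  -13
PUSH -20  -13 -20
SWAP      -20 -13
STORE 2   -20
PUSH 3    -20 3
SWAP      3 -20
DIV       0
LOAD 2    0 -13
OVER      0 -13 0
MUL       0 0
NEG       0 0
SWAP      0 0
SWAP      0 0

[0, 0]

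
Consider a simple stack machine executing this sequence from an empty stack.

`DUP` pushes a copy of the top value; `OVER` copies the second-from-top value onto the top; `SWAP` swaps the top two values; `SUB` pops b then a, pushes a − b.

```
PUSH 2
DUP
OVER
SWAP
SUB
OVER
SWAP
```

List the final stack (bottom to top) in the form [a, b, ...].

[2, 2, 0]

PUSH 2 → [2]
DUP    → [2, 2]
OVER   → [2, 2, 2]
SWAP   → [2, 2, 2]
SUB    → [2, 0]
OVER   → [2, 0, 2]
SWAP   → [2, 2, 0]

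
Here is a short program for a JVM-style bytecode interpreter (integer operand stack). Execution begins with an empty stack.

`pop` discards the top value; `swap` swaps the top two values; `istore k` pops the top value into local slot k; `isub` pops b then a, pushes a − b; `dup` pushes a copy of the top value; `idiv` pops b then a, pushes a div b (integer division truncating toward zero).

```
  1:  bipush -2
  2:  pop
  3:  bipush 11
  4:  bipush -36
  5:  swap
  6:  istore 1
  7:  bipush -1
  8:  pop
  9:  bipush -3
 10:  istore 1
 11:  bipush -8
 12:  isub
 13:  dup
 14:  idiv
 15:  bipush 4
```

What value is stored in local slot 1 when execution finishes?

-3

bipush -2  → -2
pop        → (empty)
bipush 11  → 11
bipush -36 → 11 -36
swap       → -36 11
istore 1   → -36
bipush -1  → -36 -1
pop        → -36
bipush -3  → -36 -3
istore 1   → -36
bipush -8  → -36 -8
isub       → -28
dup        → -28 -28
idiv       → 1
bipush 4   → 1 4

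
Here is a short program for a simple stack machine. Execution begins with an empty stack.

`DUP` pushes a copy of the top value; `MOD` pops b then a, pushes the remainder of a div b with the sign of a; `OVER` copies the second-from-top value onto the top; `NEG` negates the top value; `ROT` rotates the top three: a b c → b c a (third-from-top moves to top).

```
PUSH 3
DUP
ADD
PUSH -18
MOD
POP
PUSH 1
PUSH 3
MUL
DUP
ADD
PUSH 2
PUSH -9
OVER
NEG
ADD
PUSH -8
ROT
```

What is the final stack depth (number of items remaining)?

PUSH 3   → 3
DUP      → 3 3
ADD      → 6
PUSH -18 → 6 -18
MOD      → 6
POP      → (empty)
PUSH 1   → 1
PUSH 3   → 1 3
MUL      → 3
DUP      → 3 3
ADD      → 6
PUSH 2   → 6 2
PUSH -9  → 6 2 -9
OVER     → 6 2 -9 2
NEG      → 6 2 -9 -2
ADD      → 6 2 -11
PUSH -8  → 6 2 -11 -8
ROT      → 6 -11 -8 2

4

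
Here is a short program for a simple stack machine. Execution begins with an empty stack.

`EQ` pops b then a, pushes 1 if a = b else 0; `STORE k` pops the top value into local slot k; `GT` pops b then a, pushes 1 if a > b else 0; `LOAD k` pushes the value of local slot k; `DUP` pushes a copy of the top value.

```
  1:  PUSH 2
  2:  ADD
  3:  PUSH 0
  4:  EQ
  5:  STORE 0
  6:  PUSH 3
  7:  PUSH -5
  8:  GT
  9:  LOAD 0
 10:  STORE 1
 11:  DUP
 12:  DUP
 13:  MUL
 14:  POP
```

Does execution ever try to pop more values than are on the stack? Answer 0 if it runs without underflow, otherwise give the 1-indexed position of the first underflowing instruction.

2

PUSH 2  [2]
ADD  — needs 2 operands, stack has 1 → underflow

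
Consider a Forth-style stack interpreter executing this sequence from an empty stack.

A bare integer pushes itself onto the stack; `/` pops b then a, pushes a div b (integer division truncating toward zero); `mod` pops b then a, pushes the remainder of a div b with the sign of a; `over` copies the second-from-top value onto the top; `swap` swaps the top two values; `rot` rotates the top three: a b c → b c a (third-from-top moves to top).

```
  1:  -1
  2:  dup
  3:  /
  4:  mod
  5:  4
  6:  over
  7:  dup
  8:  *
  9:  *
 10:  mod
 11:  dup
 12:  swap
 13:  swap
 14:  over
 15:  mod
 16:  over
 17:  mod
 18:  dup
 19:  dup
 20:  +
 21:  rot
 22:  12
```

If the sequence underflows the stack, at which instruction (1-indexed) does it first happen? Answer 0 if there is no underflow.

-1  -> [-1]
dup -> [-1, -1]
/   -> [1]
mod  — needs 2 operands, stack has 1 → underflow

4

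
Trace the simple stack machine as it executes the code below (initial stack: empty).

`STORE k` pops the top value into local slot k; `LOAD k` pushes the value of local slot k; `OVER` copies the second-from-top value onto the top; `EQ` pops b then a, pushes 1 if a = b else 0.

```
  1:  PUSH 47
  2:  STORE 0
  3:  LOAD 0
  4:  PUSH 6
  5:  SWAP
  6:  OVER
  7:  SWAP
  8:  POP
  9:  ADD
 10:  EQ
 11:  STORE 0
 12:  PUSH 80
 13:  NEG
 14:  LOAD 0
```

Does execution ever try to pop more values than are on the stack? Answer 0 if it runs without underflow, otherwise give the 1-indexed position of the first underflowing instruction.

10

PUSH 47 → [47]
STORE 0 → []
LOAD 0  → [47]
PUSH 6  → [47, 6]
SWAP    → [6, 47]
OVER    → [6, 47, 6]
SWAP    → [6, 6, 47]
POP     → [6, 6]
ADD     → [12]
EQ  — needs 2 operands, stack has 1 → underflow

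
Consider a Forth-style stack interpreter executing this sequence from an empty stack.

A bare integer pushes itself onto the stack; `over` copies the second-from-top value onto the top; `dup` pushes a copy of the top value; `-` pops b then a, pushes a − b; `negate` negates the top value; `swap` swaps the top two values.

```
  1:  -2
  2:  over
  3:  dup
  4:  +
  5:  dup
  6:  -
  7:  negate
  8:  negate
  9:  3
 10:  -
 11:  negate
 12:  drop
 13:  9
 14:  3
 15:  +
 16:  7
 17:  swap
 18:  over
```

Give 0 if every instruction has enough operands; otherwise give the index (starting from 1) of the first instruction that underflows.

2

-2 -> -2
over  — needs 2 operands, stack has 1 → underflow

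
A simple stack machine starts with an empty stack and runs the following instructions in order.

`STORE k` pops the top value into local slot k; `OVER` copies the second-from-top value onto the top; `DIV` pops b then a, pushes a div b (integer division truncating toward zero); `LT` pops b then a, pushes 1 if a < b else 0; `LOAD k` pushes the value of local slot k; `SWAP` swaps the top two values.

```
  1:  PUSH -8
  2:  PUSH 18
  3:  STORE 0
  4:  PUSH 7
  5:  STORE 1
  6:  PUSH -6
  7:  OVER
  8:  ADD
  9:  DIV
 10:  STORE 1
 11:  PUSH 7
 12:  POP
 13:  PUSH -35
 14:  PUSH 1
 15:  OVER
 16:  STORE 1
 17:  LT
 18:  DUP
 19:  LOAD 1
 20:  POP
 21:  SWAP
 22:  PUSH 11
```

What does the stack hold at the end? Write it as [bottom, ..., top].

[1, 1, 11]

PUSH -8  → -8
PUSH 18  → -8 18
STORE 0  → -8
PUSH 7   → -8 7
STORE 1  → -8
PUSH -6  → -8 -6
OVER     → -8 -6 -8
ADD      → -8 -14
DIV      → 0
STORE 1  → (empty)
PUSH 7   → 7
POP      → (empty)
PUSH -35 → -35
PUSH 1   → -35 1
OVER     → -35 1 -35
STORE 1  → -35 1
LT       → 1
DUP      → 1 1
LOAD 1   → 1 1 -35
POP      → 1 1
SWAP     → 1 1
PUSH 11  → 1 1 11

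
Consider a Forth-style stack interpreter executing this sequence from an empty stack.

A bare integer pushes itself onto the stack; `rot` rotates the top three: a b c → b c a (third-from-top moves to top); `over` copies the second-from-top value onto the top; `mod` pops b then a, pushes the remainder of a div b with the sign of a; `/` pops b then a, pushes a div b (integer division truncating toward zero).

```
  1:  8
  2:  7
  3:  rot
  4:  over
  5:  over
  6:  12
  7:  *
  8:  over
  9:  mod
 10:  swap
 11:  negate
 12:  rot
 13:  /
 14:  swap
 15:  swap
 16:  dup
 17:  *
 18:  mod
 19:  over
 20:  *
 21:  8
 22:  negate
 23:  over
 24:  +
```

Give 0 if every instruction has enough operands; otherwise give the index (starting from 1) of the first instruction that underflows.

3

8 : [8]
7 : [8, 7]
rot  — needs 3 operands, stack has 2 → underflow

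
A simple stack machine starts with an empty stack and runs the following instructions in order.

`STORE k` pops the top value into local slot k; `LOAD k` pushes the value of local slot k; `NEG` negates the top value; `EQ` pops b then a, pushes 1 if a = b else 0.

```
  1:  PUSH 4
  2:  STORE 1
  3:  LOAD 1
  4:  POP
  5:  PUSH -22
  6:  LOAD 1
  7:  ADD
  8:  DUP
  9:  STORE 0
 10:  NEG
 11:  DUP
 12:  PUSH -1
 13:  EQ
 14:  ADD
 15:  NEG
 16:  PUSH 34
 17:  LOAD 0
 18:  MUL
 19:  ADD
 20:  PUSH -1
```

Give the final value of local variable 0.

-18

PUSH 4   → [4]
STORE 1  → []
LOAD 1   → [4]
POP      → []
PUSH -22 → [-22]
LOAD 1   → [-22, 4]
ADD      → [-18]
DUP      → [-18, -18]
STORE 0  → [-18]
NEG      → [18]
DUP      → [18, 18]
PUSH -1  → [18, 18, -1]
EQ       → [18, 0]
ADD      → [18]
NEG      → [-18]
PUSH 34  → [-18, 34]
LOAD 0   → [-18, 34, -18]
MUL      → [-18, -612]
ADD      → [-630]
PUSH -1  → [-630, -1]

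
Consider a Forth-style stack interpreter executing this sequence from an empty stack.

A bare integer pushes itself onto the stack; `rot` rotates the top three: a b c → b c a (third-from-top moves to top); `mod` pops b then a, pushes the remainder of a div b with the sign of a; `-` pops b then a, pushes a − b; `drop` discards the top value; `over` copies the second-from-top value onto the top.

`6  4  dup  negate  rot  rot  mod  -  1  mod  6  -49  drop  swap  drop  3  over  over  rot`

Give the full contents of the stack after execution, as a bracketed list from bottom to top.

6      → 6
4      → 6 4
dup    → 6 4 4
negate → 6 4 -4
rot    → 4 -4 6
rot    → -4 6 4
mod    → -4 2
-      → -6
1      → -6 1
mod    → 0
6      → 0 6
-49    → 0 6 -49
drop   → 0 6
swap   → 6 0
drop   → 6
3      → 6 3
over   → 6 3 6
over   → 6 3 6 3
rot    → 6 6 3 3

[6, 6, 3, 3]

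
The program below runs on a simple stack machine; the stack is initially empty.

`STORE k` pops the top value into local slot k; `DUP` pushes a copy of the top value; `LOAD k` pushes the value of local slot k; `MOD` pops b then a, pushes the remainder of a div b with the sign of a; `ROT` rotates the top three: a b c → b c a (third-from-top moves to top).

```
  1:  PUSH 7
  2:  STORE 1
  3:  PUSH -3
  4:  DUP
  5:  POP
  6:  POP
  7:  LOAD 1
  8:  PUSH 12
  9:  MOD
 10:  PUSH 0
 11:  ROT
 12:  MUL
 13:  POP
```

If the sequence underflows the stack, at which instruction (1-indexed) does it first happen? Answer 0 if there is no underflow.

PUSH 7   [7]
STORE 1  []
PUSH -3  [-3]
DUP      [-3, -3]
POP      [-3]
POP      []
LOAD 1   [7]
PUSH 12  [7, 12]
MOD      [7]
PUSH 0   [7, 0]
ROT  — needs 3 operands, stack has 2 → underflow

11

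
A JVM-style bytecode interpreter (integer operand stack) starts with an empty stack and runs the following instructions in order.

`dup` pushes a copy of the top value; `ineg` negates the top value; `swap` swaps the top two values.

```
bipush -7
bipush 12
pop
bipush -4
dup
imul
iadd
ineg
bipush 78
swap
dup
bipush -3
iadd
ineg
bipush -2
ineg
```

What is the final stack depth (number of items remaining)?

4

bipush -7 -> [-7]
bipush 12 -> [-7, 12]
pop       -> [-7]
bipush -4 -> [-7, -4]
dup       -> [-7, -4, -4]
imul      -> [-7, 16]
iadd      -> [9]
ineg      -> [-9]
bipush 78 -> [-9, 78]
swap      -> [78, -9]
dup       -> [78, -9, -9]
bipush -3 -> [78, -9, -9, -3]
iadd      -> [78, -9, -12]
ineg      -> [78, -9, 12]
bipush -2 -> [78, -9, 12, -2]
ineg      -> [78, -9, 12, 2]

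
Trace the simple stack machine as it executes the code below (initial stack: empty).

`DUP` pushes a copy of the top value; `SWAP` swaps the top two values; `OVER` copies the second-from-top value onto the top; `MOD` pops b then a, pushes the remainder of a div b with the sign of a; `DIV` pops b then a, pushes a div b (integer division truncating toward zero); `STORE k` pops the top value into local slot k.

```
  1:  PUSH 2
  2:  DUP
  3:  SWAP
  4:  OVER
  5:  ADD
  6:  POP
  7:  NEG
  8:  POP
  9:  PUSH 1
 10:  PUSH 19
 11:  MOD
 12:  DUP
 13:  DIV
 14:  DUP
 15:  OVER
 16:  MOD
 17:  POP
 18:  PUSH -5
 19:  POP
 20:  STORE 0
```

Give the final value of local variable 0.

1

PUSH 2   2
DUP      2 2
SWAP     2 2
OVER     2 2 2
ADD      2 4
POP      2
NEG      -2
POP      (empty)
PUSH 1   1
PUSH 19  1 19
MOD      1
DUP      1 1
DIV      1
DUP      1 1
OVER     1 1 1
MOD      1 0
POP      1
PUSH -5  1 -5
POP      1
STORE 0  (empty)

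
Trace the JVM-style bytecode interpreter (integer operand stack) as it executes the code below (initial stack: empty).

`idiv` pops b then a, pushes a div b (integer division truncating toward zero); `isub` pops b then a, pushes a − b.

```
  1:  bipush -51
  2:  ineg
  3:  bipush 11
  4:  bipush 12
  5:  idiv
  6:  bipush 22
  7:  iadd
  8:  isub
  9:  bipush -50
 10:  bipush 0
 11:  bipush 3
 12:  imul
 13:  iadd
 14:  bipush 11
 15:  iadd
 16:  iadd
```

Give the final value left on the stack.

bipush -51 → [-51]
ineg       → [51]
bipush 11  → [51, 11]
bipush 12  → [51, 11, 12]
idiv       → [51, 0]
bipush 22  → [51, 0, 22]
iadd       → [51, 22]
isub       → [29]
bipush -50 → [29, -50]
bipush 0   → [29, -50, 0]
bipush 3   → [29, -50, 0, 3]
imul       → [29, -50, 0]
iadd       → [29, -50]
bipush 11  → [29, -50, 11]
iadd       → [29, -39]
iadd       → [-10]

-10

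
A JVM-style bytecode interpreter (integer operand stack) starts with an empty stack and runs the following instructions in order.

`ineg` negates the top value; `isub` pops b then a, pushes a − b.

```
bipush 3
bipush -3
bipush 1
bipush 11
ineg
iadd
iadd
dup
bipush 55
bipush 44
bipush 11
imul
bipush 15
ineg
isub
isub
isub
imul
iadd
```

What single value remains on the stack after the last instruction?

bipush 3  : 3
bipush -3 : 3 -3
bipush 1  : 3 -3 1
bipush 11 : 3 -3 1 11
ineg      : 3 -3 1 -11
iadd      : 3 -3 -10
iadd      : 3 -13
dup       : 3 -13 -13
bipush 55 : 3 -13 -13 55
bipush 44 : 3 -13 -13 55 44
bipush 11 : 3 -13 -13 55 44 11
imul      : 3 -13 -13 55 484
bipush 15 : 3 -13 -13 55 484 15
ineg      : 3 -13 -13 55 484 -15
isub      : 3 -13 -13 55 499
isub      : 3 -13 -13 -444
isub      : 3 -13 431
imul      : 3 -5603
iadd      : -5600

-5600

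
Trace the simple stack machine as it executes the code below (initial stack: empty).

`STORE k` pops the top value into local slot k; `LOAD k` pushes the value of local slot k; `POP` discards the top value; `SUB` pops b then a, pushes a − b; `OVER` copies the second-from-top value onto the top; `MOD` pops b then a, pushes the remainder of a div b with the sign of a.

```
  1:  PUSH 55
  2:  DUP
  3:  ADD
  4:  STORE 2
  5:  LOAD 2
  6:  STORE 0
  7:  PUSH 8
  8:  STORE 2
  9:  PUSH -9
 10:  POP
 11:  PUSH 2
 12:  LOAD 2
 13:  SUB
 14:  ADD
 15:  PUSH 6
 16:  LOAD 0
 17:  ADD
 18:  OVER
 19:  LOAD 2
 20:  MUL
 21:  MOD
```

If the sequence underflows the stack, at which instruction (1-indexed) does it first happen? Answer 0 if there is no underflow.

PUSH 55  [55]
DUP      [55, 55]
ADD      [110]
STORE 2  []
LOAD 2   [110]
STORE 0  []
PUSH 8   [8]
STORE 2  []
PUSH -9  [-9]
POP      []
PUSH 2   [2]
LOAD 2   [2, 8]
SUB      [-6]
ADD  — needs 2 operands, stack has 1 → underflow

14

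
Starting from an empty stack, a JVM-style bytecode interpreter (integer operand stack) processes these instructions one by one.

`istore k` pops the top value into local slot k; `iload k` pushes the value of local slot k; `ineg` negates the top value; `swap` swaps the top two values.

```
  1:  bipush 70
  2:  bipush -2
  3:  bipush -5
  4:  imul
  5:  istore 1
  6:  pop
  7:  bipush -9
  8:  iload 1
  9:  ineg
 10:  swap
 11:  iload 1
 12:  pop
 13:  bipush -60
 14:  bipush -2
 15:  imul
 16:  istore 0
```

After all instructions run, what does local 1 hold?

bipush 70   [70]
bipush -2   [70, -2]
bipush -5   [70, -2, -5]
imul        [70, 10]
istore 1    [70]
pop         []
bipush -9   [-9]
iload 1     [-9, 10]
ineg        [-9, -10]
swap        [-10, -9]
iload 1     [-10, -9, 10]
pop         [-10, -9]
bipush -60  [-10, -9, -60]
bipush -2   [-10, -9, -60, -2]
imul        [-10, -9, 120]
istore 0    [-10, -9]

10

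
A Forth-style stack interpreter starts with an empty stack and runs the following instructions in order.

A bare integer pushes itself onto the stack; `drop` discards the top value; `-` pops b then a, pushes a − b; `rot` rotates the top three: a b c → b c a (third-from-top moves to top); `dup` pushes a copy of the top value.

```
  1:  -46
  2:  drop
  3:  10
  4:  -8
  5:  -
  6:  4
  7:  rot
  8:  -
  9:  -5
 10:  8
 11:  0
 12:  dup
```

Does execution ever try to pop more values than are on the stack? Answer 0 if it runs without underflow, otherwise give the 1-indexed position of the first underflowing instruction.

7

-46   -46
drop  (empty)
10    10
-8    10 -8
-     18
4     18 4
rot  — needs 3 operands, stack has 2 → underflow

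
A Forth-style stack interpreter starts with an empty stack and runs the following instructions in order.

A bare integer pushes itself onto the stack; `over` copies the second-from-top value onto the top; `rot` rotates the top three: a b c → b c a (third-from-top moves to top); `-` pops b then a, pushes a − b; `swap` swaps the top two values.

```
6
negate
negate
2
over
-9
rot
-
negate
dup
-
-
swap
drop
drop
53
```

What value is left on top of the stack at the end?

6      -> [6]
negate -> [-6]
negate -> [6]
2      -> [6, 2]
over   -> [6, 2, 6]
-9     -> [6, 2, 6, -9]
rot    -> [6, 6, -9, 2]
-      -> [6, 6, -11]
negate -> [6, 6, 11]
dup    -> [6, 6, 11, 11]
-      -> [6, 6, 0]
-      -> [6, 6]
swap   -> [6, 6]
drop   -> [6]
drop   -> []
53     -> [53]

53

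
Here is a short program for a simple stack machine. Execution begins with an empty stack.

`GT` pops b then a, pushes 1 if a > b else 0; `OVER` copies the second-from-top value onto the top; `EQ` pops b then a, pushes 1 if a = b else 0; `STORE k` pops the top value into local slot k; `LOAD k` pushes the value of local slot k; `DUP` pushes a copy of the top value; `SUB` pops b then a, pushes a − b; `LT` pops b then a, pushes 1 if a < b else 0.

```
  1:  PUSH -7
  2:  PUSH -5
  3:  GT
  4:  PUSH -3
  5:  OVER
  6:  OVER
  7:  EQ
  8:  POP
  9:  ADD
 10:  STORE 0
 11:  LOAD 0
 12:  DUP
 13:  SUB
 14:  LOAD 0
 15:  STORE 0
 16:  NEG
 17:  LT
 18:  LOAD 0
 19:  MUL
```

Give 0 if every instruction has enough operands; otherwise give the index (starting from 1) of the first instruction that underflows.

PUSH -7 → [-7]
PUSH -5 → [-7, -5]
GT      → [0]
PUSH -3 → [0, -3]
OVER    → [0, -3, 0]
OVER    → [0, -3, 0, -3]
EQ      → [0, -3, 0]
POP     → [0, -3]
ADD     → [-3]
STORE 0 → []
LOAD 0  → [-3]
DUP     → [-3, -3]
SUB     → [0]
LOAD 0  → [0, -3]
STORE 0 → [0]
NEG     → [0]
LT  — needs 2 operands, stack has 1 → underflow

17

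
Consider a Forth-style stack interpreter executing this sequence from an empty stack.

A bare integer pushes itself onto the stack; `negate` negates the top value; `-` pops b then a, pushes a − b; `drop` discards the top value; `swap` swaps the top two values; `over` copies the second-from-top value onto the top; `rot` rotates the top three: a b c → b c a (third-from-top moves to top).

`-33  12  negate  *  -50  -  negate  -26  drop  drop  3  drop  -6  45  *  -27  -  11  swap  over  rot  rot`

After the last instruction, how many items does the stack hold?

-33    : [-33]
12     : [-33, 12]
negate : [-33, -12]
*      : [396]
-50    : [396, -50]
-      : [446]
negate : [-446]
-26    : [-446, -26]
drop   : [-446]
drop   : []
3      : [3]
drop   : []
-6     : [-6]
45     : [-6, 45]
*      : [-270]
-27    : [-270, -27]
-      : [-243]
11     : [-243, 11]
swap   : [11, -243]
over   : [11, -243, 11]
rot    : [-243, 11, 11]
rot    : [11, 11, -243]

3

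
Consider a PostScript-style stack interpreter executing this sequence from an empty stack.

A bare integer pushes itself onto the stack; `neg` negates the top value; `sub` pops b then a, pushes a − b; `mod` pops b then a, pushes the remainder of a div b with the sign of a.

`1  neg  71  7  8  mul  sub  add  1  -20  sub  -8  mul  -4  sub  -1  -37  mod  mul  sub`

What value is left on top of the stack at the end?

-150

1   : 1
neg : -1
71  : -1 71
7   : -1 71 7
8   : -1 71 7 8
mul : -1 71 56
sub : -1 15
add : 14
1   : 14 1
-20 : 14 1 -20
sub : 14 21
-8  : 14 21 -8
mul : 14 -168
-4  : 14 -168 -4
sub : 14 -164
-1  : 14 -164 -1
-37 : 14 -164 -1 -37
mod : 14 -164 -1
mul : 14 164
sub : -150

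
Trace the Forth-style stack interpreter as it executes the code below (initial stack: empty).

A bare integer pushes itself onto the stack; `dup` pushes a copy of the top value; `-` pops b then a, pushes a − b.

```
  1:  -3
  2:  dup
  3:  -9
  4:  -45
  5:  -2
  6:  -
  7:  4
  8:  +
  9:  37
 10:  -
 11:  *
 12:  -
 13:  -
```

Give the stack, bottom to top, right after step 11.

-3  -> [-3]
dup -> [-3, -3]
-9  -> [-3, -3, -9]
-45 -> [-3, -3, -9, -45]
-2  -> [-3, -3, -9, -45, -2]
-   -> [-3, -3, -9, -43]
4   -> [-3, -3, -9, -43, 4]
+   -> [-3, -3, -9, -39]
37  -> [-3, -3, -9, -39, 37]
-   -> [-3, -3, -9, -76]
*   -> [-3, -3, 684]

[-3, -3, 684]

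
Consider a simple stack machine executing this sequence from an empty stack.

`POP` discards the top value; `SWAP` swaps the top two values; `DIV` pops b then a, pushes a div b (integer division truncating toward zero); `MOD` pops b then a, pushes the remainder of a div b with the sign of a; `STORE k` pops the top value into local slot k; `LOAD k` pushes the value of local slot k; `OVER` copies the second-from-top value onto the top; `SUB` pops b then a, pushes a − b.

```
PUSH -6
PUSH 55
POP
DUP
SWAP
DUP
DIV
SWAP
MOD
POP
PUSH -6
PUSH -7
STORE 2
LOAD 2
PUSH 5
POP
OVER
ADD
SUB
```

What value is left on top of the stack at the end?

7

PUSH -6 : -6
PUSH 55 : -6 55
POP     : -6
DUP     : -6 -6
SWAP    : -6 -6
DUP     : -6 -6 -6
DIV     : -6 1
SWAP    : 1 -6
MOD     : 1
POP     : (empty)
PUSH -6 : -6
PUSH -7 : -6 -7
STORE 2 : -6
LOAD 2  : -6 -7
PUSH 5  : -6 -7 5
POP     : -6 -7
OVER    : -6 -7 -6
ADD     : -6 -13
SUB     : 7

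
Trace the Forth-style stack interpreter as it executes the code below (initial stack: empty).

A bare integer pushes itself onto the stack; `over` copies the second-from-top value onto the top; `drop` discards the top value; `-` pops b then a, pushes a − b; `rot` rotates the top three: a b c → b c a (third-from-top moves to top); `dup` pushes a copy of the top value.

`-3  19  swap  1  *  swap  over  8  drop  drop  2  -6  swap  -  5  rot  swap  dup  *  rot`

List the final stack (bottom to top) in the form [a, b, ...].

-3    -3
19    -3 19
swap  19 -3
1     19 -3 1
*     19 -3
swap  -3 19
over  -3 19 -3
8     -3 19 -3 8
drop  -3 19 -3
drop  -3 19
2     -3 19 2
-6    -3 19 2 -6
swap  -3 19 -6 2
-     -3 19 -8
5     -3 19 -8 5
rot   -3 -8 5 19
swap  -3 -8 19 5
dup   -3 -8 19 5 5
*     -3 -8 19 25
rot   -3 19 25 -8

[-3, 19, 25, -8]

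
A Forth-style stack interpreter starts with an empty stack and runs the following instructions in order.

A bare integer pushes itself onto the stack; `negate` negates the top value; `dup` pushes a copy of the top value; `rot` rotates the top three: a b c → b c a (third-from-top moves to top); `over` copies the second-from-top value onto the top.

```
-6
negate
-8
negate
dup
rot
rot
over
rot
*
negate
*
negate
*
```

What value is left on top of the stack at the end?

-6      [-6]
negate  [6]
-8      [6, -8]
negate  [6, 8]
dup     [6, 8, 8]
rot     [8, 8, 6]
rot     [8, 6, 8]
over    [8, 6, 8, 6]
rot     [8, 8, 6, 6]
*       [8, 8, 36]
negate  [8, 8, -36]
*       [8, -288]
negate  [8, 288]
*       [2304]

2304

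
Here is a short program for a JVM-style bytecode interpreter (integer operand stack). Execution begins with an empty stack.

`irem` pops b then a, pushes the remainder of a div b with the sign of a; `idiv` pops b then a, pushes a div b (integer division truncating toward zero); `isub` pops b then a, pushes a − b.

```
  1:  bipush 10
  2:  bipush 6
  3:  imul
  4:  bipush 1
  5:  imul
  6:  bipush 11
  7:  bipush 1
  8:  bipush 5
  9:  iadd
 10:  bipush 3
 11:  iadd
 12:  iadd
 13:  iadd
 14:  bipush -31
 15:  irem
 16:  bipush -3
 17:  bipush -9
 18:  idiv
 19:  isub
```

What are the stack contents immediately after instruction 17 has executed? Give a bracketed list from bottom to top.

bipush 10   10
bipush 6    10 6
imul        60
bipush 1    60 1
imul        60
bipush 11   60 11
bipush 1    60 11 1
bipush 5    60 11 1 5
iadd        60 11 6
bipush 3    60 11 6 3
iadd        60 11 9
iadd        60 20
iadd        80
bipush -31  80 -31
irem        18
bipush -3   18 -3
bipush -9   18 -3 -9

[18, -3, -9]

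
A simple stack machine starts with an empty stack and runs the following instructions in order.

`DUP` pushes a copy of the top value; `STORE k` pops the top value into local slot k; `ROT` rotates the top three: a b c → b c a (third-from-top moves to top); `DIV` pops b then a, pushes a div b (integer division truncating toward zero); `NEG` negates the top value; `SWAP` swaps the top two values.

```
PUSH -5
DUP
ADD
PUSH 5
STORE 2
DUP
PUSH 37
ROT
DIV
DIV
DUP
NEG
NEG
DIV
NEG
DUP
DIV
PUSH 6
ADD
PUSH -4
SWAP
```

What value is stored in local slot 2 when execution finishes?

5

PUSH -5 : -5
DUP     : -5 -5
ADD     : -10
PUSH 5  : -10 5
STORE 2 : -10
DUP     : -10 -10
PUSH 37 : -10 -10 37
ROT     : -10 37 -10
DIV     : -10 -3
DIV     : 3
DUP     : 3 3
NEG     : 3 -3
NEG     : 3 3
DIV     : 1
NEG     : -1
DUP     : -1 -1
DIV     : 1
PUSH 6  : 1 6
ADD     : 7
PUSH -4 : 7 -4
SWAP    : -4 7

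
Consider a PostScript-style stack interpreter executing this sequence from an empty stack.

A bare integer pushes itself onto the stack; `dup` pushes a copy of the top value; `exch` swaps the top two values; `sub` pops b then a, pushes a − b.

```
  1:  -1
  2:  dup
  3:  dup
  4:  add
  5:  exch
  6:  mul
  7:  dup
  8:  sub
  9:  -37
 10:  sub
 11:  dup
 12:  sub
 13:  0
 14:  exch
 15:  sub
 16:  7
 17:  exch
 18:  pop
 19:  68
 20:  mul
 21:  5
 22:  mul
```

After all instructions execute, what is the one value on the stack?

2380

-1   : [-1]
dup  : [-1, -1]
dup  : [-1, -1, -1]
add  : [-1, -2]
exch : [-2, -1]
mul  : [2]
dup  : [2, 2]
sub  : [0]
-37  : [0, -37]
sub  : [37]
dup  : [37, 37]
sub  : [0]
0    : [0, 0]
exch : [0, 0]
sub  : [0]
7    : [0, 7]
exch : [7, 0]
pop  : [7]
68   : [7, 68]
mul  : [476]
5    : [476, 5]
mul  : [2380]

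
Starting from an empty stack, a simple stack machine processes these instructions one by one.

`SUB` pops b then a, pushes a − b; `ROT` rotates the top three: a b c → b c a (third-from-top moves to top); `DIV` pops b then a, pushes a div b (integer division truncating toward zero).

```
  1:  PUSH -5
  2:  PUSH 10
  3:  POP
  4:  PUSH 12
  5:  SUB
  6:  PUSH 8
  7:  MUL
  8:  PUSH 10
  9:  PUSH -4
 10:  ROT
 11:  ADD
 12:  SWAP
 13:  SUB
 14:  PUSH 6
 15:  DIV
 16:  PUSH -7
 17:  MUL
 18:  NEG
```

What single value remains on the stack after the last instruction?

-175

PUSH -5 → [-5]
PUSH 10 → [-5, 10]
POP     → [-5]
PUSH 12 → [-5, 12]
SUB     → [-17]
PUSH 8  → [-17, 8]
MUL     → [-136]
PUSH 10 → [-136, 10]
PUSH -4 → [-136, 10, -4]
ROT     → [10, -4, -136]
ADD     → [10, -140]
SWAP    → [-140, 10]
SUB     → [-150]
PUSH 6  → [-150, 6]
DIV     → [-25]
PUSH -7 → [-25, -7]
MUL     → [175]
NEG     → [-175]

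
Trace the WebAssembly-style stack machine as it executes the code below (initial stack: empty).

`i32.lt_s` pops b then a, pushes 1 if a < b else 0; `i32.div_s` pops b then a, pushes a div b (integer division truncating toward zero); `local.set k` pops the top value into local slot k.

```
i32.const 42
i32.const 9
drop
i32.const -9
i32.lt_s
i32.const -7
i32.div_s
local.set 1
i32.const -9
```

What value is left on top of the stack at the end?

i32.const 42  [42]
i32.const 9   [42, 9]
drop          [42]
i32.const -9  [42, -9]
i32.lt_s      [0]
i32.const -7  [0, -7]
i32.div_s     [0]
local.set 1   []
i32.const -9  [-9]

-9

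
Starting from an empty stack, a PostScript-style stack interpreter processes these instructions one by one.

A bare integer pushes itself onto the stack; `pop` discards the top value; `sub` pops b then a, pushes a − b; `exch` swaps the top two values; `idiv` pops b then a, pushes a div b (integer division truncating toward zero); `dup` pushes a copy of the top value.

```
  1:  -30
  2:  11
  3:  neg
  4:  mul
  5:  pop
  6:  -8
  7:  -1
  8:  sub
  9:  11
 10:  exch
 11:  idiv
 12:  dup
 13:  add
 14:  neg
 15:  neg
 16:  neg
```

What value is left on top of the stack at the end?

2

-30  -> [-30]
11   -> [-30, 11]
neg  -> [-30, -11]
mul  -> [330]
pop  -> []
-8   -> [-8]
-1   -> [-8, -1]
sub  -> [-7]
11   -> [-7, 11]
exch -> [11, -7]
idiv -> [-1]
dup  -> [-1, -1]
add  -> [-2]
neg  -> [2]
neg  -> [-2]
neg  -> [2]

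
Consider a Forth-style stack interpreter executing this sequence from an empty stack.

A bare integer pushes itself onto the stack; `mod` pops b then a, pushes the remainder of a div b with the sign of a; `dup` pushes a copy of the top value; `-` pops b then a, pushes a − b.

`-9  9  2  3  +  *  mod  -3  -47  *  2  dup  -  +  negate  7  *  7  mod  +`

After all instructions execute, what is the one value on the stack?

-9

-9     -> [-9]
9      -> [-9, 9]
2      -> [-9, 9, 2]
3      -> [-9, 9, 2, 3]
+      -> [-9, 9, 5]
*      -> [-9, 45]
mod    -> [-9]
-3     -> [-9, -3]
-47    -> [-9, -3, -47]
*      -> [-9, 141]
2      -> [-9, 141, 2]
dup    -> [-9, 141, 2, 2]
-      -> [-9, 141, 0]
+      -> [-9, 141]
negate -> [-9, -141]
7      -> [-9, -141, 7]
*      -> [-9, -987]
7      -> [-9, -987, 7]
mod    -> [-9, 0]
+      -> [-9]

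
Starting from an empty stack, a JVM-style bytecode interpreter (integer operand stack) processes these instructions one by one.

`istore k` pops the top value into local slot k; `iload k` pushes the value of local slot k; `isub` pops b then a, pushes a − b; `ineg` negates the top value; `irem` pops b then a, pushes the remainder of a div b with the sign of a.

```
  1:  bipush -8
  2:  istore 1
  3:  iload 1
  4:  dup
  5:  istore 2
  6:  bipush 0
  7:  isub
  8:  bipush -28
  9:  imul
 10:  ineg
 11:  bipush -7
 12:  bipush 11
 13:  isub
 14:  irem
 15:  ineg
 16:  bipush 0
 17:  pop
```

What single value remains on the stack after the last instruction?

bipush -8  → -8
istore 1   → (empty)
iload 1    → -8
dup        → -8 -8
istore 2   → -8
bipush 0   → -8 0
isub       → -8
bipush -28 → -8 -28
imul       → 224
ineg       → -224
bipush -7  → -224 -7
bipush 11  → -224 -7 11
isub       → -224 -18
irem       → -8
ineg       → 8
bipush 0   → 8 0
pop        → 8

8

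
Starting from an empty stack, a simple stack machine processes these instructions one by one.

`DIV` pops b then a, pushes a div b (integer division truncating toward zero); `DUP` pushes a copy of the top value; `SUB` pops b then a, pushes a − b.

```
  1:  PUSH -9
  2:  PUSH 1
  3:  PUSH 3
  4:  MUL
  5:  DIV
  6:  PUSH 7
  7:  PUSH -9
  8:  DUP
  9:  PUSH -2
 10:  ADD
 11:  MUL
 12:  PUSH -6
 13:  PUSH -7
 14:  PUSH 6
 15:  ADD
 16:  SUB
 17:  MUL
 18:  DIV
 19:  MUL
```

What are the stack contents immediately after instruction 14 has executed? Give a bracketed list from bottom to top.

[-3, 7, 99, -6, -7, 6]

PUSH -9 -> [-9]
PUSH 1  -> [-9, 1]
PUSH 3  -> [-9, 1, 3]
MUL     -> [-9, 3]
DIV     -> [-3]
PUSH 7  -> [-3, 7]
PUSH -9 -> [-3, 7, -9]
DUP     -> [-3, 7, -9, -9]
PUSH -2 -> [-3, 7, -9, -9, -2]
ADD     -> [-3, 7, -9, -11]
MUL     -> [-3, 7, 99]
PUSH -6 -> [-3, 7, 99, -6]
PUSH -7 -> [-3, 7, 99, -6, -7]
PUSH 6  -> [-3, 7, 99, -6, -7, 6]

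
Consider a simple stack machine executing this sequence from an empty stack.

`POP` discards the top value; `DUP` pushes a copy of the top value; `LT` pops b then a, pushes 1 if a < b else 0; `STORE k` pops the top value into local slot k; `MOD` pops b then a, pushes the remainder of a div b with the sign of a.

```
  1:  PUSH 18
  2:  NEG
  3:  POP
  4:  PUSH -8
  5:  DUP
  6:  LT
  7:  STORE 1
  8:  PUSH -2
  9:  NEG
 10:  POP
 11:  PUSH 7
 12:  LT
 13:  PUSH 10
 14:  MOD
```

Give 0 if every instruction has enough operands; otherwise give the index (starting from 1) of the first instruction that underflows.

PUSH 18 -> [18]
NEG     -> [-18]
POP     -> []
PUSH -8 -> [-8]
DUP     -> [-8, -8]
LT      -> [0]
STORE 1 -> []
PUSH -2 -> [-2]
NEG     -> [2]
POP     -> []
PUSH 7  -> [7]
LT  — needs 2 operands, stack has 1 → underflow

12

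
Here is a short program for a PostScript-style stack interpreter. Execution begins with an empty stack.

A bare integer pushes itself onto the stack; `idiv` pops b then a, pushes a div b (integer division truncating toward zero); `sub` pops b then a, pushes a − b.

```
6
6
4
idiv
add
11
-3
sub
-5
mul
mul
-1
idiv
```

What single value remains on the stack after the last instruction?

490

6    → 6
6    → 6 6
4    → 6 6 4
idiv → 6 1
add  → 7
11   → 7 11
-3   → 7 11 -3
sub  → 7 14
-5   → 7 14 -5
mul  → 7 -70
mul  → -490
-1   → -490 -1
idiv → 490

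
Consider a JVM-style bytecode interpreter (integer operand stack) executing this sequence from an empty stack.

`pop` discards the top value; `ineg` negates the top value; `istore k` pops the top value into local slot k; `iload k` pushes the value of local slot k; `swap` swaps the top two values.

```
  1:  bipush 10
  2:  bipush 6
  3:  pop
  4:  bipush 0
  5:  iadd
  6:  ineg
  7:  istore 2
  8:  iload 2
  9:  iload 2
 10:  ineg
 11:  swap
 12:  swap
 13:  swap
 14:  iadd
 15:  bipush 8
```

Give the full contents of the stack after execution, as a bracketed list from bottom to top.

[0, 8]

bipush 10  10
bipush 6   10 6
pop        10
bipush 0   10 0
iadd       10
ineg       -10
istore 2   (empty)
iload 2    -10
iload 2    -10 -10
ineg       -10 10
swap       10 -10
swap       -10 10
swap       10 -10
iadd       0
bipush 8   0 8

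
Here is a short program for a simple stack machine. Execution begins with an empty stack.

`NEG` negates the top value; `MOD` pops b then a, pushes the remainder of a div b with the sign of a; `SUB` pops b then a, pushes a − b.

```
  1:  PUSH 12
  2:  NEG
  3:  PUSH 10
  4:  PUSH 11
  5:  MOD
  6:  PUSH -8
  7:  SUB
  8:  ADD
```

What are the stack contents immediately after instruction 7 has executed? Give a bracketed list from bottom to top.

PUSH 12 : 12
NEG     : -12
PUSH 10 : -12 10
PUSH 11 : -12 10 11
MOD     : -12 10
PUSH -8 : -12 10 -8
SUB     : -12 18

[-12, 18]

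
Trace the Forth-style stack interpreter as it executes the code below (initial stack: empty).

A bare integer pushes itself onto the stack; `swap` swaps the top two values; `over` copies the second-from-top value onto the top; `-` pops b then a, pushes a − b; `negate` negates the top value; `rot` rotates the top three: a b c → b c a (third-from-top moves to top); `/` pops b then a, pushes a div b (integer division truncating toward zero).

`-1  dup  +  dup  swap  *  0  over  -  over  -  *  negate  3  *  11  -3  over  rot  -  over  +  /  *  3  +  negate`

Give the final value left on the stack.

-99

-1     → [-1]
dup    → [-1, -1]
+      → [-2]
dup    → [-2, -2]
swap   → [-2, -2]
*      → [4]
0      → [4, 0]
over   → [4, 0, 4]
-      → [4, -4]
over   → [4, -4, 4]
-      → [4, -8]
*      → [-32]
negate → [32]
3      → [32, 3]
*      → [96]
11     → [96, 11]
-3     → [96, 11, -3]
over   → [96, 11, -3, 11]
rot    → [96, -3, 11, 11]
-      → [96, -3, 0]
over   → [96, -3, 0, -3]
+      → [96, -3, -3]
/      → [96, 1]
*      → [96]
3      → [96, 3]
+      → [99]
negate → [-99]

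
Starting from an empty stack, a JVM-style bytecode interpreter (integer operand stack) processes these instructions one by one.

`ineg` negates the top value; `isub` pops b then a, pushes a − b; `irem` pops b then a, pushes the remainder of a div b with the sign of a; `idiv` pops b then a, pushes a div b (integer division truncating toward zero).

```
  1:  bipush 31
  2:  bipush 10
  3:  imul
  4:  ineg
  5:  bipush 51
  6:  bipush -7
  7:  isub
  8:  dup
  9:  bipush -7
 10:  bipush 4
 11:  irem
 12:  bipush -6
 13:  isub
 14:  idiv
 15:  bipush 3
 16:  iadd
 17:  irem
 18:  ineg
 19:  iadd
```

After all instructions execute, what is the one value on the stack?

bipush 31 -> 31
bipush 10 -> 31 10
imul      -> 310
ineg      -> -310
bipush 51 -> -310 51
bipush -7 -> -310 51 -7
isub      -> -310 58
dup       -> -310 58 58
bipush -7 -> -310 58 58 -7
bipush 4  -> -310 58 58 -7 4
irem      -> -310 58 58 -3
bipush -6 -> -310 58 58 -3 -6
isub      -> -310 58 58 3
idiv      -> -310 58 19
bipush 3  -> -310 58 19 3
iadd      -> -310 58 22
irem      -> -310 14
ineg      -> -310 -14
iadd      -> -324

-324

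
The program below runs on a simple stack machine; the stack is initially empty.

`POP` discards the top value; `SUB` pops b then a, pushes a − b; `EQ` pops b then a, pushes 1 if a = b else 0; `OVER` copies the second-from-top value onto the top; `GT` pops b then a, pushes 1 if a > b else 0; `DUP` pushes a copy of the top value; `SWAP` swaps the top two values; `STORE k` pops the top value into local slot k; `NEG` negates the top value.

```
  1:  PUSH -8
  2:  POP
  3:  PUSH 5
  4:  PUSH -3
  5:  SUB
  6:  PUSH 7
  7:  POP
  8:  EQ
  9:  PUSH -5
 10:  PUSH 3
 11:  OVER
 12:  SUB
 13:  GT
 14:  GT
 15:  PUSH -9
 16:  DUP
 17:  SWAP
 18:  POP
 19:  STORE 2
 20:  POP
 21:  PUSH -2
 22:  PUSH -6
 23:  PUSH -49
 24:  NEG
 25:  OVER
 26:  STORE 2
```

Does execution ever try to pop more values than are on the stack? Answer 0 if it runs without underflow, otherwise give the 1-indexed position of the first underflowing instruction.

8

PUSH -8 : [-8]
POP     : []
PUSH 5  : [5]
PUSH -3 : [5, -3]
SUB     : [8]
PUSH 7  : [8, 7]
POP     : [8]
EQ  — needs 2 operands, stack has 1 → underflow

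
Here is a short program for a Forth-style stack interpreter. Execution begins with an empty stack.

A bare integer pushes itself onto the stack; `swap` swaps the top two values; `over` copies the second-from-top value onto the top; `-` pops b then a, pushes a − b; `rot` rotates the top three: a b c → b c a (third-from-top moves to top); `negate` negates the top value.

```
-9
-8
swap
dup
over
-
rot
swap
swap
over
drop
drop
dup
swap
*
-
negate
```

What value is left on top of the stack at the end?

9

-9      -9
-8      -9 -8
swap    -8 -9
dup     -8 -9 -9
over    -8 -9 -9 -9
-       -8 -9 0
rot     -9 0 -8
swap    -9 -8 0
swap    -9 0 -8
over    -9 0 -8 0
drop    -9 0 -8
drop    -9 0
dup     -9 0 0
swap    -9 0 0
*       -9 0
-       -9
negate  9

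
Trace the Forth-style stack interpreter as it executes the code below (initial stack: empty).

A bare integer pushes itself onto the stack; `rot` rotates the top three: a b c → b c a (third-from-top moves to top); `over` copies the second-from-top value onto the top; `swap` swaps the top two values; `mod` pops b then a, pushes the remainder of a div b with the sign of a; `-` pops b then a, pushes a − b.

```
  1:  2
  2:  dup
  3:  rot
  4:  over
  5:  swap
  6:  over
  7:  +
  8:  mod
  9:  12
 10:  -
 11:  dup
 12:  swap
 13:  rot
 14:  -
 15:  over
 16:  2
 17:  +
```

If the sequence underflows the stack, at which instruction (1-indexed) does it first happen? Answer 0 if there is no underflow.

3

2   -> 2
dup -> 2 2
rot  — needs 3 operands, stack has 2 → underflow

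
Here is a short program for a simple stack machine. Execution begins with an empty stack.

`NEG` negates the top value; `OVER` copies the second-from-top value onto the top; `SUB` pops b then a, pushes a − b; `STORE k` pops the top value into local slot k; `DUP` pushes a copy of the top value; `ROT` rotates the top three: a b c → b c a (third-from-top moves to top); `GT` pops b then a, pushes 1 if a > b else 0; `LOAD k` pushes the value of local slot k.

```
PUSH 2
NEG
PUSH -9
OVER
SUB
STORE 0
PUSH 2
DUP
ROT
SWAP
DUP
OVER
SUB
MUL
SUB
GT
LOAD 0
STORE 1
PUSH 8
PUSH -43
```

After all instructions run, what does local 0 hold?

PUSH 2   : 2
NEG      : -2
PUSH -9  : -2 -9
OVER     : -2 -9 -2
SUB      : -2 -7
STORE 0  : -2
PUSH 2   : -2 2
DUP      : -2 2 2
ROT      : 2 2 -2
SWAP     : 2 -2 2
DUP      : 2 -2 2 2
OVER     : 2 -2 2 2 2
SUB      : 2 -2 2 0
MUL      : 2 -2 0
SUB      : 2 -2
GT       : 1
LOAD 0   : 1 -7
STORE 1  : 1
PUSH 8   : 1 8
PUSH -43 : 1 8 -43

-7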